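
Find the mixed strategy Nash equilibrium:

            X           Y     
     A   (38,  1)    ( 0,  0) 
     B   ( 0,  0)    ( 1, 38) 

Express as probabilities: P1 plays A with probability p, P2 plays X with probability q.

p = 0.9744, q = 0.0256

Work:
Find probabilities that make opponent indifferent:
P2 chooses q to make P1 indifferent between A and B
P1 chooses p to make P2 indifferent between X and Y
Mixed NE: P1 plays (A: 0.9744, B: 0.0256), P2 plays (X: 0.0256, Y: 0.9744)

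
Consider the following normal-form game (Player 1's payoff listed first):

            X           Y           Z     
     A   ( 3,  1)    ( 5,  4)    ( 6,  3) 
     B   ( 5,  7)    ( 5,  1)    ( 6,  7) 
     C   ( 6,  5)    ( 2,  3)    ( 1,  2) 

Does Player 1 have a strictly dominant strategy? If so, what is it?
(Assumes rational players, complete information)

No strictly dominant strategy exists for Player 1

Work:
A strategy strictly dominates another if it gives a strictly higher payoff against every opponent action. Compare each pair of P1's strategies column-by-column:
  A vs B: [3 vs 5, 5 vs 5, 6 vs 6] → A does not strictly dominate B (column X: 3 ≤ 5)
  A vs C: [3 vs 6, 5 vs 2, 6 vs 1] → A does not strictly dominate C (column X: 3 ≤ 6)
  B vs A: [5 vs 3, 5 vs 5, 6 vs 6] → B does not strictly dominate A (column Y: 5 ≤ 5)
  B vs C: [5 vs 6, 5 vs 2, 6 vs 1] → B does not strictly dominate C (column X: 5 ≤ 6)
  C vs A: [6 vs 3, 2 vs 5, 1 vs 6] → C does not strictly dominate A (column Y: 2 ≤ 5)
  C vs B: [6 vs 5, 2 vs 5, 1 vs 6] → C does not strictly dominate B (column Y: 2 ≤ 5)
No single strategy strictly dominates all others → no strictly dominant strategy.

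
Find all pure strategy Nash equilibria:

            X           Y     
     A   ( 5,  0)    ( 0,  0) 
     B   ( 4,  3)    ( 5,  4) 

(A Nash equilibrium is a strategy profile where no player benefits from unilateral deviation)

Nash equilibrium: (A, X), (B, Y)

Work:
Best responses:
  P1 vs X: payoffs [5, 4] → best response A (payoff 5)
  P1 vs Y: payoffs [0, 5] → best response B (payoff 5)
  P2 vs A: payoffs [0, 0] → best response X/Y (payoff 0)
  P2 vs B: payoffs [3, 4] → best response Y (payoff 4)
Mutual best responses: (A,X), (B,Y) → Nash equilibria.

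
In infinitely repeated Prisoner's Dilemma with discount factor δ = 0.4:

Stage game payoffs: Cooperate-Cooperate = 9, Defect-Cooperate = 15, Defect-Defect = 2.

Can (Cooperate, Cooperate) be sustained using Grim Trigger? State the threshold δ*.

δ* = 0.4615; since δ = 0.4 < 0.4615, cooperation cannot be sustained

Work:
For Grim Trigger:
Cooperate forever: 9/(1-δ)
Defect then punished: 15 + 2·δ/(1-δ)
Need: 9/(1-δ) ≥ 15 + 2·δ/(1-δ)
Solving: δ ≥ (T-R)/(T-P) = (15-9)/(15-2) = 0.4615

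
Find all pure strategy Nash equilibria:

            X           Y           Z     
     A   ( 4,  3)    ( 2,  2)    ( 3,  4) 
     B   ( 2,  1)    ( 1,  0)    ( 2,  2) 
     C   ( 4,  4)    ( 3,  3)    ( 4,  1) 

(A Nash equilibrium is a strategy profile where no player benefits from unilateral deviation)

Nash equilibrium: (C, X)

Work:
Best responses:
  P1 vs X: payoffs [4, 2, 4] → best response A/C (payoff 4)
  P1 vs Y: payoffs [2, 1, 3] → best response C (payoff 3)
  P1 vs Z: payoffs [3, 2, 4] → best response C (payoff 4)
  P2 vs A: payoffs [3, 2, 4] → best response Z (payoff 4)
  P2 vs B: payoffs [1, 0, 2] → best response Z (payoff 2)
  P2 vs C: payoffs [4, 3, 1] → best response X (payoff 4)
Mutual best responses: (C,X) → Nash equilibria.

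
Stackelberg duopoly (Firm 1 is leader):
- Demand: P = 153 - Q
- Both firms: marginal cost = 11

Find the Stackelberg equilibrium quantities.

q₁* (leader) = 71.0, q₂* (follower) = 35.5

Work:
Follower's reaction: q₂ = (a - c - q₁)/2
Leader substitutes: π₁ = q₁·(a - q₁ - (a-c-q₁)/2 - c)
FOC: q₁* = (153 - 11)/2 = 71.00
Then: q₂* = (153 - 11 - 71.0)/2 = 35.50
Leader has first-mover advantage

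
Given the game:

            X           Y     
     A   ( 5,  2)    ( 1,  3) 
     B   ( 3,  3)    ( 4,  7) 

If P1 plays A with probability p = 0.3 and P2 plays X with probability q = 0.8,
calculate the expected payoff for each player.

E[P1] = 3.5, E[P2] = 3.32

Work:
E[P1] = p·q·π₁(A,X) + p·(1-q)·π₁(A,Y) + (1-p)·q·π₁(B,X) + (1-p)·(1-q)·π₁(B,Y)
= 0.3·0.8·5 + 0.3·0.2·1 + 0.7·0.8·3 + 0.7·0.2·4
= 3.5

E[P2] = 3.32 (similar calculation)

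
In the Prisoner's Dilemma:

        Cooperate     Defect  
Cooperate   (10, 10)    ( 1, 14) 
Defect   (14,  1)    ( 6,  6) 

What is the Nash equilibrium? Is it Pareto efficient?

(Defect, Defect) is NE; not Pareto efficient

Work:
Defect dominates Cooperate for both players:
If P2 cooperates: Defect (14) > Cooperate (10)
If P2 defects: Defect (6) > Cooperate (1)
NE: (Defect, Defect) with payoff (6, 6)
But (Cooperate, Cooperate) = (10, 10) Pareto dominates (6, 6)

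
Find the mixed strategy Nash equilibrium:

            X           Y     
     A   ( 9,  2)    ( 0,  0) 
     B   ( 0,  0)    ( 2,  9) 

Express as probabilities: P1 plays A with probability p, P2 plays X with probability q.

p = 0.8182, q = 0.1818

Work:
Find probabilities that make opponent indifferent:
P2 chooses q to make P1 indifferent between A and B
P1 chooses p to make P2 indifferent between X and Y
Mixed NE: P1 plays (A: 0.8182, B: 0.1818), P2 plays (X: 0.1818, Y: 0.8182)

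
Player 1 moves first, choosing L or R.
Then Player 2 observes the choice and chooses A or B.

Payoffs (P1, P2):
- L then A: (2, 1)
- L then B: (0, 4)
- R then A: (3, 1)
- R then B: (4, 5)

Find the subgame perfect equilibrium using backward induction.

P1 plays R, P2 plays B after L and B after R; Payoff (4, 5)

Work:
Backward induction:
After L: P2 chooses B → P1 gets 0
After R: P2 chooses B → P1 gets 4
P1 chooses R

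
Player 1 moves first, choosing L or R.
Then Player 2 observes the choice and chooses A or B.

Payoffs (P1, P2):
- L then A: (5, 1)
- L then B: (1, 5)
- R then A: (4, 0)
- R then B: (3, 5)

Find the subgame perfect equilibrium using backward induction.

P1 plays R, P2 plays B after L and B after R; Payoff (3, 5)

Work:
Backward induction:
After L: P2 chooses B → P1 gets 1
After R: P2 chooses B → P1 gets 3
P1 chooses R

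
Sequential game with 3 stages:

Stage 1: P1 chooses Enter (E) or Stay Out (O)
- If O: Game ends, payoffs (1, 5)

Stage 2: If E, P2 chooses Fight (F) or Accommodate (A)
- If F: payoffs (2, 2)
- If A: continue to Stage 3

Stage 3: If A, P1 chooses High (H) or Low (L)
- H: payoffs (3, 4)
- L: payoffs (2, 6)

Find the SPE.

SPE: (E, A, H); Outcome (3, 4)

Work:
Stage 3: P1 chooses H (3 vs 2)
Stage 2: P2: F->2, A->4 (anticipating H). Choose A
Stage 1: P1: O->1, E->3 (anticipating A, H). Choose E
SPE path: E -> A -> H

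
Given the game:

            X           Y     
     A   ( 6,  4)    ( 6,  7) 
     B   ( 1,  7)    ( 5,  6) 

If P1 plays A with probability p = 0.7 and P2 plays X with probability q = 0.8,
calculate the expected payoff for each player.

E[P1] = 4.74, E[P2] = 5.26

Work:
E[P1] = p·q·π₁(A,X) + p·(1-q)·π₁(A,Y) + (1-p)·q·π₁(B,X) + (1-p)·(1-q)·π₁(B,Y)
= 0.7·0.8·6 + 0.7·0.2·6 + 0.3·0.8·1 + 0.3·0.2·5
= 4.74

E[P2] = 5.26 (similar calculation)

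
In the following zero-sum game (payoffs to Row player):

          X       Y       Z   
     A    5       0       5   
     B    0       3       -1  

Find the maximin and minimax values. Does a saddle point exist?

Maximin = 0, Minimax = 3, Saddle: False

Work:
Row minimums: [0, -1] → maximin = 0
Column maximums: [5, 3, 5] → minimax = 3
No saddle point (maximin ≠ minimax). Mixed strategy needed.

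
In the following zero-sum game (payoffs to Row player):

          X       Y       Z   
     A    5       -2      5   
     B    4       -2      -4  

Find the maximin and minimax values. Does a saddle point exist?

Maximin = -2, Minimax = -2, Saddle: True

Work:
Row minimums: [-2, -4] → maximin = -2
Column maximums: [5, -2, 5] → minimax = -2
Saddle point exists! Game value = -2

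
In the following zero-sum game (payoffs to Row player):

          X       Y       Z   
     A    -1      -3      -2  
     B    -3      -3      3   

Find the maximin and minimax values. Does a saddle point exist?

Maximin = -3, Minimax = -3, Saddle: True

Work:
Row minimums: [-3, -3] → maximin = -3
Column maximums: [-1, -3, 3] → minimax = -3
Saddle point exists! Game value = -3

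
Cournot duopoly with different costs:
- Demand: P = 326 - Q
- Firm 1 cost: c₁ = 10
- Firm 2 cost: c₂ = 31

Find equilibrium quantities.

q₁* = 112.33, q₂* = 91.33

Work:
Reaction: q₁ = (326 - 10 - q₂)/2
Reaction: q₂ = (326 - 31 - q₁)/2
Solve simultaneously:
q₁* = (326 - 2×10 + 31)/3 = 112.33
q₂* = (326 - 2×31 + 10)/3 = 91.33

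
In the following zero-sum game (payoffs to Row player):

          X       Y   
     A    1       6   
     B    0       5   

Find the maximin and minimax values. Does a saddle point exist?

Maximin = 1, Minimax = 1, Saddle: True

Work:
Row minimums: [1, 0] → maximin = 1
Column maximums: [1, 6] → minimax = 1
Saddle point exists! Game value = 1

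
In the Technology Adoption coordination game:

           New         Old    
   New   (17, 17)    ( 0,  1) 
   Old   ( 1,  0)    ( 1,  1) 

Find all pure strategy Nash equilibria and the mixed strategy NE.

Pure NE: (New, New) and (Old, Old); Mixed NE: p = 0.0588, q = 0.0588

Work:
Check pure NE:
(New, New): (17, 17) - no unilateral deviation beneficial
(Old, Old): (1, 1) - no unilateral deviation beneficial
Mixed NE: P1 plays New with p = 0.0588, P2 plays New with q = 0.0588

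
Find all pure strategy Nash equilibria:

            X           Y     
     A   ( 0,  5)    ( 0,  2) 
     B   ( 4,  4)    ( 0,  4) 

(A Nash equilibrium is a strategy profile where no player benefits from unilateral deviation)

Nash equilibrium: (B, X), (B, Y)

Work:
Best responses:
  P1 vs X: payoffs [0, 4] → best response B (payoff 4)
  P1 vs Y: payoffs [0, 0] → best response A/B (payoff 0)
  P2 vs A: payoffs [5, 2] → best response X (payoff 5)
  P2 vs B: payoffs [4, 4] → best response X/Y (payoff 4)
Mutual best responses: (B,X), (B,Y) → Nash equilibria.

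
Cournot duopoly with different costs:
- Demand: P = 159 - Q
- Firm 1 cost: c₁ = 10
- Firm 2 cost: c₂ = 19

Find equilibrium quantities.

q₁* = 52.67, q₂* = 43.67

Work:
Reaction: q₁ = (159 - 10 - q₂)/2
Reaction: q₂ = (159 - 19 - q₁)/2
Solve simultaneously:
q₁* = (159 - 2×10 + 19)/3 = 52.67
q₂* = (159 - 2×19 + 10)/3 = 43.67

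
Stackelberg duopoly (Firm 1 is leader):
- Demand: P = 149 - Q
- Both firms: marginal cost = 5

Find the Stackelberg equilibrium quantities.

q₁* (leader) = 72.0, q₂* (follower) = 36.0

Work:
Follower's reaction: q₂ = (a - c - q₁)/2
Leader substitutes: π₁ = q₁·(a - q₁ - (a-c-q₁)/2 - c)
FOC: q₁* = (149 - 5)/2 = 72.00
Then: q₂* = (149 - 5 - 72.0)/2 = 36.00
Leader has first-mover advantage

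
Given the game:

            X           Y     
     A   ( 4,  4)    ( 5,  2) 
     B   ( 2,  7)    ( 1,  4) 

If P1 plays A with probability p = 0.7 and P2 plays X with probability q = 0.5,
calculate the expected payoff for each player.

E[P1] = 3.6, E[P2] = 3.75

Work:
E[P1] = p·q·π₁(A,X) + p·(1-q)·π₁(A,Y) + (1-p)·q·π₁(B,X) + (1-p)·(1-q)·π₁(B,Y)
= 0.7·0.5·4 + 0.7·0.5·5 + 0.3·0.5·2 + 0.3·0.5·1
= 3.6

E[P2] = 3.75 (similar calculation)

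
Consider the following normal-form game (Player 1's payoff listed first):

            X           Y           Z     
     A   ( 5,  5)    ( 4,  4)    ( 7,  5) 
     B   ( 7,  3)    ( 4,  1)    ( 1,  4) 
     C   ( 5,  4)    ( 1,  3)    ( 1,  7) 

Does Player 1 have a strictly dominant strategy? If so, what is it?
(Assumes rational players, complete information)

No strictly dominant strategy exists for Player 1

Work:
A strategy strictly dominates another if it gives a strictly higher payoff against every opponent action. Compare each pair of P1's strategies column-by-column:
  A vs B: [5 vs 7, 4 vs 4, 7 vs 1] → A does not strictly dominate B (column X: 5 ≤ 7)
  A vs C: [5 vs 5, 4 vs 1, 7 vs 1] → A does not strictly dominate C (column X: 5 ≤ 5)
  B vs A: [7 vs 5, 4 vs 4, 1 vs 7] → B does not strictly dominate A (column Y: 4 ≤ 4)
  B vs C: [7 vs 5, 4 vs 1, 1 vs 1] → B does not strictly dominate C (column Z: 1 ≤ 1)
  C vs A: [5 vs 5, 1 vs 4, 1 vs 7] → C does not strictly dominate A (column X: 5 ≤ 5)
  C vs B: [5 vs 7, 1 vs 4, 1 vs 1] → C does not strictly dominate B (column X: 5 ≤ 7)
No single strategy strictly dominates all others → no strictly dominant strategy.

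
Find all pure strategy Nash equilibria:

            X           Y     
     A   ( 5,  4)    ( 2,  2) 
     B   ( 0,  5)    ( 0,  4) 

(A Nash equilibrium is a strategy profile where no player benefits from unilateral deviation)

Nash equilibrium: (A, X)

Work:
Best responses:
  P1 vs X: payoffs [5, 0] → best response A (payoff 5)
  P1 vs Y: payoffs [2, 0] → best response A (payoff 2)
  P2 vs A: payoffs [4, 2] → best response X (payoff 4)
  P2 vs B: payoffs [5, 4] → best response X (payoff 5)
Mutual best responses: (A,X) → Nash equilibria.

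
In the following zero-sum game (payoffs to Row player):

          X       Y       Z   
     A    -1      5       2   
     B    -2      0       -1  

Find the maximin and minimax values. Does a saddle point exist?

Maximin = -1, Minimax = -1, Saddle: True

Work:
Row minimums: [-1, -2] → maximin = -1
Column maximums: [-1, 5, 2] → minimax = -1
Saddle point exists! Game value = -1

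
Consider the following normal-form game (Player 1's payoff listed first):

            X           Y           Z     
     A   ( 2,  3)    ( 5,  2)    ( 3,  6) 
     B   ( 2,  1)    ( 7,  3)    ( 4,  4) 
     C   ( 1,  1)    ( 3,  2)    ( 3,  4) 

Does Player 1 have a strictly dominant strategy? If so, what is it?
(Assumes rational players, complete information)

No strictly dominant strategy exists for Player 1

Work:
A strategy strictly dominates another if it gives a strictly higher payoff against every opponent action. Compare each pair of P1's strategies column-by-column:
  A vs B: [2 vs 2, 5 vs 7, 3 vs 4] → A does not strictly dominate B (column X: 2 ≤ 2)
  A vs C: [2 vs 1, 5 vs 3, 3 vs 3] → A does not strictly dominate C (column Z: 3 ≤ 3)
  B vs A: [2 vs 2, 7 vs 5, 4 vs 3] → B does not strictly dominate A (column X: 2 ≤ 2)
  B vs C: [2 vs 1, 7 vs 3, 4 vs 3] → B strictly dominates C
  C vs A: [1 vs 2, 3 vs 5, 3 vs 3] → C does not strictly dominate A (column X: 1 ≤ 2)
  C vs B: [1 vs 2, 3 vs 7, 3 vs 4] → C does not strictly dominate B (column X: 1 ≤ 2)
No single strategy strictly dominates all others → no strictly dominant strategy.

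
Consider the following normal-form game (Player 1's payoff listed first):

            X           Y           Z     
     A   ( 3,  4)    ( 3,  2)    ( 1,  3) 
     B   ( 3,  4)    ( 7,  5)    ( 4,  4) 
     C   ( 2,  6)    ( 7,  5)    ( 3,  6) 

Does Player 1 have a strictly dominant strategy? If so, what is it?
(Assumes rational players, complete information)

No strictly dominant strategy exists for Player 1

Work:
A strategy strictly dominates another if it gives a strictly higher payoff against every opponent action. Compare each pair of P1's strategies column-by-column:
  A vs B: [3 vs 3, 3 vs 7, 1 vs 4] → A does not strictly dominate B (column X: 3 ≤ 3)
  A vs C: [3 vs 2, 3 vs 7, 1 vs 3] → A does not strictly dominate C (column Y: 3 ≤ 7)
  B vs A: [3 vs 3, 7 vs 3, 4 vs 1] → B does not strictly dominate A (column X: 3 ≤ 3)
  B vs C: [3 vs 2, 7 vs 7, 4 vs 3] → B does not strictly dominate C (column Y: 7 ≤ 7)
  C vs A: [2 vs 3, 7 vs 3, 3 vs 1] → C does not strictly dominate A (column X: 2 ≤ 3)
  C vs B: [2 vs 3, 7 vs 7, 3 vs 4] → C does not strictly dominate B (column X: 2 ≤ 3)
No single strategy strictly dominates all others → no strictly dominant strategy.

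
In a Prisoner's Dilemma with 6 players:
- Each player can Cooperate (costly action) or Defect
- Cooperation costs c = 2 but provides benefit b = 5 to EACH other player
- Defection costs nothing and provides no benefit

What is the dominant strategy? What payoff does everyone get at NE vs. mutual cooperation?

Dominant: Defect; NE payoff = 0; Coop payoff = 23

Work:
Defect dominates (saves cost c = 2, benefit to others is external)
NE: All defect → everyone gets 0
If all cooperate: each receives (5)×5 - 2 = 23
Social dilemma: 23 > 0 but NE gives 0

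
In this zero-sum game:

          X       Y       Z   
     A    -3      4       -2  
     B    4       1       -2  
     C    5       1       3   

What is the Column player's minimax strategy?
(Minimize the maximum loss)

Column should play Z, value = 3

Work:
Column player minimizes Row's maximum payoff:
Column X: max payoff to Row = 5
Column Y: max payoff to Row = 4
Column Z: max payoff to Row = 3
Minimum is 3, achieved by column Z.
Minimax strategy: Z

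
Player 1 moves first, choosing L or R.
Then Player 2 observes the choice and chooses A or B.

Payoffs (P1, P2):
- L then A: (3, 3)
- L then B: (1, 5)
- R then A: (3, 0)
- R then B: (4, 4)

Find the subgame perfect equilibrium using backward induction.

P1 plays R, P2 plays B after L and B after R; Payoff (4, 4)

Work:
Backward induction:
After L: P2 chooses B → P1 gets 1
After R: P2 chooses B → P1 gets 4
P1 chooses R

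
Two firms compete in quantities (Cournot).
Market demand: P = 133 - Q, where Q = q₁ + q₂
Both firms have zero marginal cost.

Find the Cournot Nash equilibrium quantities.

q₁* = q₂* = 44.33; P* = 44.33

Work:
Profit: π_i = P·q_i = (a - q_i - q_j)·q_i
FOC: ∂π_i/∂q_i = a - 2q_i - q_j = 0
Reaction function: q_i = (133 - q_j)/2
Symmetry: q* = 133/3 = 44.33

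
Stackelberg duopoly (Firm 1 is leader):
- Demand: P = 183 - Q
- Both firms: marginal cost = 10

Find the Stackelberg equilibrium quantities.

q₁* (leader) = 86.5, q₂* (follower) = 43.25

Work:
Follower's reaction: q₂ = (a - c - q₁)/2
Leader substitutes: π₁ = q₁·(a - q₁ - (a-c-q₁)/2 - c)
FOC: q₁* = (183 - 10)/2 = 86.50
Then: q₂* = (183 - 10 - 86.5)/2 = 43.25
Leader has first-mover advantage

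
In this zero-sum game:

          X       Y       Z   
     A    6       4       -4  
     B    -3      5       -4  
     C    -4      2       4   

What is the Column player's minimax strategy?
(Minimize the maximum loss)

Column should play Z, value = 4

Work:
Column player minimizes Row's maximum payoff:
Column X: max payoff to Row = 6
Column Y: max payoff to Row = 5
Column Z: max payoff to Row = 4
Minimum is 4, achieved by column Z.
Minimax strategy: Z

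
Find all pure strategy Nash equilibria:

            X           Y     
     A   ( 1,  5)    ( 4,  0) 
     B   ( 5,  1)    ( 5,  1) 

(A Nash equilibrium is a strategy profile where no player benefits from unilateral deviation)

Nash equilibrium: (B, X), (B, Y)

Work:
Best responses:
  P1 vs X: payoffs [1, 5] → best response B (payoff 5)
  P1 vs Y: payoffs [4, 5] → best response B (payoff 5)
  P2 vs A: payoffs [5, 0] → best response X (payoff 5)
  P2 vs B: payoffs [1, 1] → best response X/Y (payoff 1)
Mutual best responses: (B,X), (B,Y) → Nash equilibria.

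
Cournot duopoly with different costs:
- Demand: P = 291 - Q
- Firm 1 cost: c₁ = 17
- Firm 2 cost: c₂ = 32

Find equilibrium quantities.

q₁* = 96.33, q₂* = 81.33

Work:
Reaction: q₁ = (291 - 17 - q₂)/2
Reaction: q₂ = (291 - 32 - q₁)/2
Solve simultaneously:
q₁* = (291 - 2×17 + 32)/3 = 96.33
q₂* = (291 - 2×32 + 17)/3 = 81.33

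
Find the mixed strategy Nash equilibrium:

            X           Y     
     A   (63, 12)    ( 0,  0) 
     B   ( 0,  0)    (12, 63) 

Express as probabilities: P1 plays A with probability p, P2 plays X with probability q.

p = 0.84, q = 0.16

Work:
Find probabilities that make opponent indifferent:
P2 chooses q to make P1 indifferent between A and B
P1 chooses p to make P2 indifferent between X and Y
Mixed NE: P1 plays (A: 0.84, B: 0.16), P2 plays (X: 0.16, Y: 0.84)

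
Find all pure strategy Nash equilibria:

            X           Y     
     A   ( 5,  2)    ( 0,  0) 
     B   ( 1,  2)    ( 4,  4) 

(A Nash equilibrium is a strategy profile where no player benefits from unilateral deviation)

Nash equilibrium: (A, X), (B, Y)

Work:
Best responses:
  P1 vs X: payoffs [5, 1] → best response A (payoff 5)
  P1 vs Y: payoffs [0, 4] → best response B (payoff 4)
  P2 vs A: payoffs [2, 0] → best response X (payoff 2)
  P2 vs B: payoffs [2, 4] → best response Y (payoff 4)
Mutual best responses: (A,X), (B,Y) → Nash equilibria.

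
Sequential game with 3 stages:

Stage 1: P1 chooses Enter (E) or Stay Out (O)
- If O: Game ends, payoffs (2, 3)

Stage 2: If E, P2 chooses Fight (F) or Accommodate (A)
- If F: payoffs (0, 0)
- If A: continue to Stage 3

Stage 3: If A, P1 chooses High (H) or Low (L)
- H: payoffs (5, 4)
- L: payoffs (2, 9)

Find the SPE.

SPE: (E, A, H); Outcome (5, 4)

Work:
Stage 3: P1 chooses H (5 vs 2)
Stage 2: P2: F->0, A->4 (anticipating H). Choose A
Stage 1: P1: O->2, E->5 (anticipating A, H). Choose E
SPE path: E -> A -> H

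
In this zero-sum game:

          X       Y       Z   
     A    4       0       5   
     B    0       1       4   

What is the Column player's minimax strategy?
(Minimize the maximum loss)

Column should play Y, value = 1

Work:
Column player minimizes Row's maximum payoff:
Column X: max payoff to Row = 4
Column Y: max payoff to Row = 1
Column Z: max payoff to Row = 5
Minimum is 1, achieved by column Y.
Minimax strategy: Y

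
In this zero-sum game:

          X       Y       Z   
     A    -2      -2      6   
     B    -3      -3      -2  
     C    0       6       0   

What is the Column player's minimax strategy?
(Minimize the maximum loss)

Column should play X, value = 0

Work:
Column player minimizes Row's maximum payoff:
Column X: max payoff to Row = 0
Column Y: max payoff to Row = 6
Column Z: max payoff to Row = 6
Minimum is 0, achieved by column X.
Minimax strategy: X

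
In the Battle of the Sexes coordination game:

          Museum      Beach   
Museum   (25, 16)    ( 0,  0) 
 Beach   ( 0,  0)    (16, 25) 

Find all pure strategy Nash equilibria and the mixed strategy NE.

Pure NE: (Museum, Museum) and (Beach, Beach); Mixed NE: p = 0.6098, q = 0.3902

Work:
Check pure NE:
(Museum, Museum): (25, 16) - no unilateral deviation beneficial
(Beach, Beach): (16, 25) - no unilateral deviation beneficial
Mixed NE: P1 plays Museum with p = 0.6098, P2 plays Museum with q = 0.3902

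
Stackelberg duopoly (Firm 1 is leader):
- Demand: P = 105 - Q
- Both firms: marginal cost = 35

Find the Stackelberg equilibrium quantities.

q₁* (leader) = 35.0, q₂* (follower) = 17.5

Work:
Follower's reaction: q₂ = (a - c - q₁)/2
Leader substitutes: π₁ = q₁·(a - q₁ - (a-c-q₁)/2 - c)
FOC: q₁* = (105 - 35)/2 = 35.00
Then: q₂* = (105 - 35 - 35.0)/2 = 17.50
Leader has first-mover advantage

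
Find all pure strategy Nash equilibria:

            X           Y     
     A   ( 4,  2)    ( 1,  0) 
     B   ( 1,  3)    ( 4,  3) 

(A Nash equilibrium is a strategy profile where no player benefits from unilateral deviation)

Nash equilibrium: (A, X), (B, Y)

Work:
Best responses:
  P1 vs X: payoffs [4, 1] → best response A (payoff 4)
  P1 vs Y: payoffs [1, 4] → best response B (payoff 4)
  P2 vs A: payoffs [2, 0] → best response X (payoff 2)
  P2 vs B: payoffs [3, 3] → best response X/Y (payoff 3)
Mutual best responses: (A,X), (B,Y) → Nash equilibria.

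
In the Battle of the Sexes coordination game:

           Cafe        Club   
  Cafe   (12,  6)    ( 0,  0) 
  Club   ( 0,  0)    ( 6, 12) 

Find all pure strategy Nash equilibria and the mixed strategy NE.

Pure NE: (Cafe, Cafe) and (Club, Club); Mixed NE: p = 0.6667, q = 0.3333

Work:
Check pure NE:
(Cafe, Cafe): (12, 6) - no unilateral deviation beneficial
(Club, Club): (6, 12) - no unilateral deviation beneficial
Mixed NE: P1 plays Cafe with p = 0.6667, P2 plays Cafe with q = 0.3333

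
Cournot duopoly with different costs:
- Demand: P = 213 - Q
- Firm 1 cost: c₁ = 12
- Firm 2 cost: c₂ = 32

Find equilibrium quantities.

q₁* = 73.67, q₂* = 53.67

Work:
Reaction: q₁ = (213 - 12 - q₂)/2
Reaction: q₂ = (213 - 32 - q₁)/2
Solve simultaneously:
q₁* = (213 - 2×12 + 32)/3 = 73.67
q₂* = (213 - 2×32 + 12)/3 = 53.67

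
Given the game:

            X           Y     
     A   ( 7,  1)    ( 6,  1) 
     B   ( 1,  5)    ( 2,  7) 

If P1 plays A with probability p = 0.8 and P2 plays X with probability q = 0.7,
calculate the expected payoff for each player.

E[P1] = 5.62, E[P2] = 1.92

Work:
E[P1] = p·q·π₁(A,X) + p·(1-q)·π₁(A,Y) + (1-p)·q·π₁(B,X) + (1-p)·(1-q)·π₁(B,Y)
= 0.8·0.7·7 + 0.8·0.3·6 + 0.2·0.7·1 + 0.2·0.3·2
= 5.62

E[P2] = 1.92 (similar calculation)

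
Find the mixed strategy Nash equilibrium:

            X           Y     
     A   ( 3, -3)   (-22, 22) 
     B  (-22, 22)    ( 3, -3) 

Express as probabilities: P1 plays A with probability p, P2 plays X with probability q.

p = 0.5, q = 0.5

Work:
Find probabilities that make opponent indifferent:
P2 chooses q to make P1 indifferent between A and B
P1 chooses p to make P2 indifferent between X and Y
Mixed NE: P1 plays (A: 0.5, B: 0.5), P2 plays (X: 0.5, Y: 0.5)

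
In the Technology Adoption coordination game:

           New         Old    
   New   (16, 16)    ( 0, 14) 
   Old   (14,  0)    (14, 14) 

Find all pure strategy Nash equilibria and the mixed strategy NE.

Pure NE: (New, New) and (Old, Old); Mixed NE: p = 0.875, q = 0.875

Work:
Check pure NE:
(New, New): (16, 16) - no unilateral deviation beneficial
(Old, Old): (14, 14) - no unilateral deviation beneficial
Mixed NE: P1 plays New with p = 0.875, P2 plays New with q = 0.875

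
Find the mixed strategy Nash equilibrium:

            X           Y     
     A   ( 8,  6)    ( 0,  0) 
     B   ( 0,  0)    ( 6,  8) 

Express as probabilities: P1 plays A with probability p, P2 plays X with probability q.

p = 0.5714, q = 0.4286

Work:
Find probabilities that make opponent indifferent:
P2 chooses q to make P1 indifferent between A and B
P1 chooses p to make P2 indifferent between X and Y
Mixed NE: P1 plays (A: 0.5714, B: 0.4286), P2 plays (X: 0.4286, Y: 0.5714)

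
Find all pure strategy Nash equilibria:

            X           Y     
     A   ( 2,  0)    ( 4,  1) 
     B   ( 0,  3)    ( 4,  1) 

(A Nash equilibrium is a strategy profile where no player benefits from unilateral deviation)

Nash equilibrium: (A, Y)

Work:
Best responses:
  P1 vs X: payoffs [2, 0] → best response A (payoff 2)
  P1 vs Y: payoffs [4, 4] → best response A/B (payoff 4)
  P2 vs A: payoffs [0, 1] → best response Y (payoff 1)
  P2 vs B: payoffs [3, 1] → best response X (payoff 3)
Mutual best responses: (A,Y) → Nash equilibria.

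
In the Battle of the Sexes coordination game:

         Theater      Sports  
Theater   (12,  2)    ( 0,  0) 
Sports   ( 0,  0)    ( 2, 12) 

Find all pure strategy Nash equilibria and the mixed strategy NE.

Pure NE: (Theater, Theater) and (Sports, Sports); Mixed NE: p = 0.8571, q = 0.1429

Work:
Check pure NE:
(Theater, Theater): (12, 2) - no unilateral deviation beneficial
(Sports, Sports): (2, 12) - no unilateral deviation beneficial
Mixed NE: P1 plays Theater with p = 0.8571, P2 plays Theater with q = 0.1429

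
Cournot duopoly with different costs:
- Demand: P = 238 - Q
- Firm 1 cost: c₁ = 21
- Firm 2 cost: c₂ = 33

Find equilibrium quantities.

q₁* = 76.33, q₂* = 64.33

Work:
Reaction: q₁ = (238 - 21 - q₂)/2
Reaction: q₂ = (238 - 33 - q₁)/2
Solve simultaneously:
q₁* = (238 - 2×21 + 33)/3 = 76.33
q₂* = (238 - 2×33 + 21)/3 = 64.33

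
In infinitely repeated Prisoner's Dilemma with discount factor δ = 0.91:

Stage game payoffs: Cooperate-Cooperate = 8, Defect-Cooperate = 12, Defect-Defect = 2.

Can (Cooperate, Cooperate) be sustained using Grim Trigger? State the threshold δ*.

δ* = 0.4; since δ = 0.91 ≥ 0.4, cooperation can be sustained

Work:
For Grim Trigger:
Cooperate forever: 8/(1-δ)
Defect then punished: 12 + 2·δ/(1-δ)
Need: 8/(1-δ) ≥ 12 + 2·δ/(1-δ)
Solving: δ ≥ (T-R)/(T-P) = (12-8)/(12-2) = 0.4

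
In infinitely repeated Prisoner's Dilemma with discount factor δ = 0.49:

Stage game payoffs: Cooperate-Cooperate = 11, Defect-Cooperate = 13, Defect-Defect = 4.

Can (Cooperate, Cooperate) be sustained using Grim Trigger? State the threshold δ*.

δ* = 0.2222; since δ = 0.49 ≥ 0.2222, cooperation can be sustained

Work:
For Grim Trigger:
Cooperate forever: 11/(1-δ)
Defect then punished: 13 + 4·δ/(1-δ)
Need: 11/(1-δ) ≥ 13 + 4·δ/(1-δ)
Solving: δ ≥ (T-R)/(T-P) = (13-11)/(13-4) = 0.2222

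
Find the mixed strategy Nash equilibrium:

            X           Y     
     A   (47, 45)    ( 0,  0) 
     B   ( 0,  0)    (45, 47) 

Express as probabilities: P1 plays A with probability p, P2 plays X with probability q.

p = 0.5109, q = 0.4891

Work:
Find probabilities that make opponent indifferent:
P2 chooses q to make P1 indifferent between A and B
P1 chooses p to make P2 indifferent between X and Y
Mixed NE: P1 plays (A: 0.5109, B: 0.4891), P2 plays (X: 0.4891, Y: 0.5109)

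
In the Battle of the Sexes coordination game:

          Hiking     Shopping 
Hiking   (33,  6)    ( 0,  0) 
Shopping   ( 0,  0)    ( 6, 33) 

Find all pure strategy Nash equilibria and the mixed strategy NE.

Pure NE: (Hiking, Hiking) and (Shopping, Shopping); Mixed NE: p = 0.8462, q = 0.1538

Work:
Check pure NE:
(Hiking, Hiking): (33, 6) - no unilateral deviation beneficial
(Shopping, Shopping): (6, 33) - no unilateral deviation beneficial
Mixed NE: P1 plays Hiking with p = 0.8462, P2 plays Hiking with q = 0.1538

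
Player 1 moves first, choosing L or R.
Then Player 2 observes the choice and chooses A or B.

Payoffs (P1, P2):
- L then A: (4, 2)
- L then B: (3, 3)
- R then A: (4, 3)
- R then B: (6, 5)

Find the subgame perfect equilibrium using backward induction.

P1 plays R, P2 plays B after L and B after R; Payoff (6, 5)

Work:
Backward induction:
After L: P2 chooses B → P1 gets 3
After R: P2 chooses B → P1 gets 6
P1 chooses R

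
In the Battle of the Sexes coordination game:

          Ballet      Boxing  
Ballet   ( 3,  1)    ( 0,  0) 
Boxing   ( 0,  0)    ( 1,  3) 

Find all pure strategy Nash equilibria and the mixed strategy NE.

Pure NE: (Ballet, Ballet) and (Boxing, Boxing); Mixed NE: p = 0.75, q = 0.25

Work:
Check pure NE:
(Ballet, Ballet): (3, 1) - no unilateral deviation beneficial
(Boxing, Boxing): (1, 3) - no unilateral deviation beneficial
Mixed NE: P1 plays Ballet with p = 0.75, P2 plays Ballet with q = 0.25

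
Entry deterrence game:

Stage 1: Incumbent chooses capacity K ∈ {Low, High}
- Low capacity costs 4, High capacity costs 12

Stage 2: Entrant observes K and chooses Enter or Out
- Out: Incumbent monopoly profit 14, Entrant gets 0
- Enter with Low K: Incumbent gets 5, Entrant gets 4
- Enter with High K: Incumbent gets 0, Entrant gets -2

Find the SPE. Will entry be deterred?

SPE: (High, Enter|Low, Out|High); Entry deterred. Incumbent net profit = 2

Work:
After Low K: Entrant enters (4 > 0)
After High K: Entrant stays out (-2 < 0)
Incumbent: Low → 5−4=1, High → 14−12=2
Incumbent chooses High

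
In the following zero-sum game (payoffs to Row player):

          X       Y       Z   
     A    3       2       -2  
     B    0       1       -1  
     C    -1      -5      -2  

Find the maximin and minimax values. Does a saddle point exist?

Maximin = -1, Minimax = -1, Saddle: True

Work:
Row minimums: [-2, -1, -5] → maximin = -1
Column maximums: [3, 2, -1] → minimax = -1
Saddle point exists! Game value = -1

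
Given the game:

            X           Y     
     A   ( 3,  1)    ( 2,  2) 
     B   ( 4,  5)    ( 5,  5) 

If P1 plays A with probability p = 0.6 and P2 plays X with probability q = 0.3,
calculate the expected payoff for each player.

E[P1] = 3.26, E[P2] = 3.02

Work:
E[P1] = p·q·π₁(A,X) + p·(1-q)·π₁(A,Y) + (1-p)·q·π₁(B,X) + (1-p)·(1-q)·π₁(B,Y)
= 0.6·0.3·3 + 0.6·0.7·2 + 0.4·0.3·4 + 0.4·0.7·5
= 3.26

E[P2] = 3.02 (similar calculation)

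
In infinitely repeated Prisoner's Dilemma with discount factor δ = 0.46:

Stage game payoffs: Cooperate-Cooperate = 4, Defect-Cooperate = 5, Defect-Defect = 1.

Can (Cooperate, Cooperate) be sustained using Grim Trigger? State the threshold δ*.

δ* = 0.25; since δ = 0.46 ≥ 0.25, cooperation can be sustained

Work:
For Grim Trigger:
Cooperate forever: 4/(1-δ)
Defect then punished: 5 + 1·δ/(1-δ)
Need: 4/(1-δ) ≥ 5 + 1·δ/(1-δ)
Solving: δ ≥ (T-R)/(T-P) = (5-4)/(5-1) = 0.25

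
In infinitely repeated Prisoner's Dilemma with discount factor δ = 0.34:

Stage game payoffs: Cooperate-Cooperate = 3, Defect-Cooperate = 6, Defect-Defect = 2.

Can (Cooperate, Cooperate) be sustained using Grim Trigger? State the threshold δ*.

δ* = 0.75; since δ = 0.34 < 0.75, cooperation cannot be sustained

Work:
For Grim Trigger:
Cooperate forever: 3/(1-δ)
Defect then punished: 6 + 2·δ/(1-δ)
Need: 3/(1-δ) ≥ 6 + 2·δ/(1-δ)
Solving: δ ≥ (T-R)/(T-P) = (6-3)/(6-2) = 0.75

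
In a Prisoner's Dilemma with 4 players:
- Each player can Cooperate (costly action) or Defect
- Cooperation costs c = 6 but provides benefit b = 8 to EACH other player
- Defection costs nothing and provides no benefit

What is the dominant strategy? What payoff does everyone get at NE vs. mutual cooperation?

Dominant: Defect; NE payoff = 0; Coop payoff = 18

Work:
Defect dominates (saves cost c = 6, benefit to others is external)
NE: All defect → everyone gets 0
If all cooperate: each receives (3)×8 - 6 = 18
Social dilemma: 18 > 0 but NE gives 0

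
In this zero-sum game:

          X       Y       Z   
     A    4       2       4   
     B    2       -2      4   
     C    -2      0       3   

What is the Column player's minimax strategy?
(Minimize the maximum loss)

Column should play Y, value = 2

Work:
Column player minimizes Row's maximum payoff:
Column X: max payoff to Row = 4
Column Y: max payoff to Row = 2
Column Z: max payoff to Row = 4
Minimum is 2, achieved by column Y.
Minimax strategy: Y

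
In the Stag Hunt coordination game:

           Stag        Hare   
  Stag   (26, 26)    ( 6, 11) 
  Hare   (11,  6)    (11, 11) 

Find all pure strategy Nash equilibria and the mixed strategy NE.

Pure NE: (Stag, Stag) and (Hare, Hare); Mixed NE: p = 0.25, q = 0.25

Work:
Check pure NE:
(Stag, Stag): (26, 26) - no unilateral deviation beneficial
(Hare, Hare): (11, 11) - no unilateral deviation beneficial
Mixed NE: P1 plays Stag with p = 0.25, P2 plays Stag with q = 0.25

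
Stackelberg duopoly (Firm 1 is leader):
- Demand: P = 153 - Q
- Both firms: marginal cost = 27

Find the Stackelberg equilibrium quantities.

q₁* (leader) = 63.0, q₂* (follower) = 31.5

Work:
Follower's reaction: q₂ = (a - c - q₁)/2
Leader substitutes: π₁ = q₁·(a - q₁ - (a-c-q₁)/2 - c)
FOC: q₁* = (153 - 27)/2 = 63.00
Then: q₂* = (153 - 27 - 63.0)/2 = 31.50
Leader has first-mover advantage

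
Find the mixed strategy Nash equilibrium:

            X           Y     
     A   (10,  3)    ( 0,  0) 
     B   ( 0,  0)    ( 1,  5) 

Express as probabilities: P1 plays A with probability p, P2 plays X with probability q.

p = 0.625, q = 0.0909

Work:
Find probabilities that make opponent indifferent:
P2 chooses q to make P1 indifferent between A and B
P1 chooses p to make P2 indifferent between X and Y
Mixed NE: P1 plays (A: 0.625, B: 0.375), P2 plays (X: 0.0909, Y: 0.9091)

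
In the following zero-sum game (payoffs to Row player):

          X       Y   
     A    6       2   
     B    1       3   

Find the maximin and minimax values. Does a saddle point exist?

Maximin = 2, Minimax = 3, Saddle: False

Work:
Row minimums: [2, 1] → maximin = 2
Column maximums: [6, 3] → minimax = 3
No saddle point (maximin ≠ minimax). Mixed strategy needed.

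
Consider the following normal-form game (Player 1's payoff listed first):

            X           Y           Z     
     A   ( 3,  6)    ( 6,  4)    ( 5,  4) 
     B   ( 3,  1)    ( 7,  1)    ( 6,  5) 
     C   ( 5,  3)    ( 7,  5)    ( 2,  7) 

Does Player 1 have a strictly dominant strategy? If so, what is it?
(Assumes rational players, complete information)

No strictly dominant strategy exists for Player 1

Work:
A strategy strictly dominates another if it gives a strictly higher payoff against every opponent action. Compare each pair of P1's strategies column-by-column:
  A vs B: [3 vs 3, 6 vs 7, 5 vs 6] → A does not strictly dominate B (column X: 3 ≤ 3)
  A vs C: [3 vs 5, 6 vs 7, 5 vs 2] → A does not strictly dominate C (column X: 3 ≤ 5)
  B vs A: [3 vs 3, 7 vs 6, 6 vs 5] → B does not strictly dominate A (column X: 3 ≤ 3)
  B vs C: [3 vs 5, 7 vs 7, 6 vs 2] → B does not strictly dominate C (column X: 3 ≤ 5)
  C vs A: [5 vs 3, 7 vs 6, 2 vs 5] → C does not strictly dominate A (column Z: 2 ≤ 5)
  C vs B: [5 vs 3, 7 vs 7, 2 vs 6] → C does not strictly dominate B (column Y: 7 ≤ 7)
No single strategy strictly dominates all others → no strictly dominant strategy.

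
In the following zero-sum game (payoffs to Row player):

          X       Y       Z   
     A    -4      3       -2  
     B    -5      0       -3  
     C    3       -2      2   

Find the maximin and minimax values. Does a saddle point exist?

Maximin = -2, Minimax = 2, Saddle: False

Work:
Row minimums: [-4, -5, -2] → maximin = -2
Column maximums: [3, 3, 2] → minimax = 2
No saddle point (maximin ≠ minimax). Mixed strategy needed.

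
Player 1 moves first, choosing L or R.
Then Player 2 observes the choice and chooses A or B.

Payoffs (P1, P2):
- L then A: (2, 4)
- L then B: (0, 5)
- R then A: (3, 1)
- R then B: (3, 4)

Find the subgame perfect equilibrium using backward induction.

P1 plays R, P2 plays B after L and B after R; Payoff (3, 4)

Work:
Backward induction:
After L: P2 chooses B → P1 gets 0
After R: P2 chooses B → P1 gets 3
P1 chooses R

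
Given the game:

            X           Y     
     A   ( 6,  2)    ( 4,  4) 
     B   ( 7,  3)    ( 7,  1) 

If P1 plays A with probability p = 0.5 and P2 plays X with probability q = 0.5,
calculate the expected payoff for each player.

E[P1] = 6.0, E[P2] = 2.5

Work:
E[P1] = p·q·π₁(A,X) + p·(1-q)·π₁(A,Y) + (1-p)·q·π₁(B,X) + (1-p)·(1-q)·π₁(B,Y)
= 0.5·0.5·6 + 0.5·0.5·4 + 0.5·0.5·7 + 0.5·0.5·7
= 6.0

E[P2] = 2.5 (similar calculation)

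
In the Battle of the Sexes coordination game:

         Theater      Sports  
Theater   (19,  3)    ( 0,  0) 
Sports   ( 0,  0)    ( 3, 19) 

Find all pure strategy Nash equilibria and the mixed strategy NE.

Pure NE: (Theater, Theater) and (Sports, Sports); Mixed NE: p = 0.8636, q = 0.1364

Work:
Check pure NE:
(Theater, Theater): (19, 3) - no unilateral deviation beneficial
(Sports, Sports): (3, 19) - no unilateral deviation beneficial
Mixed NE: P1 plays Theater with p = 0.8636, P2 plays Theater with q = 0.1364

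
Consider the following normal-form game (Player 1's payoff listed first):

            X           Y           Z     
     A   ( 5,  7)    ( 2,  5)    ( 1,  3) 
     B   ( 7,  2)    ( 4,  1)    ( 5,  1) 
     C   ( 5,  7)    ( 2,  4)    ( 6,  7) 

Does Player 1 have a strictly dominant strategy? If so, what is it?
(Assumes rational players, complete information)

No strictly dominant strategy exists for Player 1

Work:
A strategy strictly dominates another if it gives a strictly higher payoff against every opponent action. Compare each pair of P1's strategies column-by-column:
  A vs B: [5 vs 7, 2 vs 4, 1 vs 5] → A does not strictly dominate B (column X: 5 ≤ 7)
  A vs C: [5 vs 5, 2 vs 2, 1 vs 6] → A does not strictly dominate C (column X: 5 ≤ 5)
  B vs A: [7 vs 5, 4 vs 2, 5 vs 1] → B strictly dominates A
  B vs C: [7 vs 5, 4 vs 2, 5 vs 6] → B does not strictly dominate C (column Z: 5 ≤ 6)
  C vs A: [5 vs 5, 2 vs 2, 6 vs 1] → C does not strictly dominate A (column X: 5 ≤ 5)
  C vs B: [5 vs 7, 2 vs 4, 6 vs 5] → C does not strictly dominate B (column X: 5 ≤ 7)
No single strategy strictly dominates all others → no strictly dominant strategy.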